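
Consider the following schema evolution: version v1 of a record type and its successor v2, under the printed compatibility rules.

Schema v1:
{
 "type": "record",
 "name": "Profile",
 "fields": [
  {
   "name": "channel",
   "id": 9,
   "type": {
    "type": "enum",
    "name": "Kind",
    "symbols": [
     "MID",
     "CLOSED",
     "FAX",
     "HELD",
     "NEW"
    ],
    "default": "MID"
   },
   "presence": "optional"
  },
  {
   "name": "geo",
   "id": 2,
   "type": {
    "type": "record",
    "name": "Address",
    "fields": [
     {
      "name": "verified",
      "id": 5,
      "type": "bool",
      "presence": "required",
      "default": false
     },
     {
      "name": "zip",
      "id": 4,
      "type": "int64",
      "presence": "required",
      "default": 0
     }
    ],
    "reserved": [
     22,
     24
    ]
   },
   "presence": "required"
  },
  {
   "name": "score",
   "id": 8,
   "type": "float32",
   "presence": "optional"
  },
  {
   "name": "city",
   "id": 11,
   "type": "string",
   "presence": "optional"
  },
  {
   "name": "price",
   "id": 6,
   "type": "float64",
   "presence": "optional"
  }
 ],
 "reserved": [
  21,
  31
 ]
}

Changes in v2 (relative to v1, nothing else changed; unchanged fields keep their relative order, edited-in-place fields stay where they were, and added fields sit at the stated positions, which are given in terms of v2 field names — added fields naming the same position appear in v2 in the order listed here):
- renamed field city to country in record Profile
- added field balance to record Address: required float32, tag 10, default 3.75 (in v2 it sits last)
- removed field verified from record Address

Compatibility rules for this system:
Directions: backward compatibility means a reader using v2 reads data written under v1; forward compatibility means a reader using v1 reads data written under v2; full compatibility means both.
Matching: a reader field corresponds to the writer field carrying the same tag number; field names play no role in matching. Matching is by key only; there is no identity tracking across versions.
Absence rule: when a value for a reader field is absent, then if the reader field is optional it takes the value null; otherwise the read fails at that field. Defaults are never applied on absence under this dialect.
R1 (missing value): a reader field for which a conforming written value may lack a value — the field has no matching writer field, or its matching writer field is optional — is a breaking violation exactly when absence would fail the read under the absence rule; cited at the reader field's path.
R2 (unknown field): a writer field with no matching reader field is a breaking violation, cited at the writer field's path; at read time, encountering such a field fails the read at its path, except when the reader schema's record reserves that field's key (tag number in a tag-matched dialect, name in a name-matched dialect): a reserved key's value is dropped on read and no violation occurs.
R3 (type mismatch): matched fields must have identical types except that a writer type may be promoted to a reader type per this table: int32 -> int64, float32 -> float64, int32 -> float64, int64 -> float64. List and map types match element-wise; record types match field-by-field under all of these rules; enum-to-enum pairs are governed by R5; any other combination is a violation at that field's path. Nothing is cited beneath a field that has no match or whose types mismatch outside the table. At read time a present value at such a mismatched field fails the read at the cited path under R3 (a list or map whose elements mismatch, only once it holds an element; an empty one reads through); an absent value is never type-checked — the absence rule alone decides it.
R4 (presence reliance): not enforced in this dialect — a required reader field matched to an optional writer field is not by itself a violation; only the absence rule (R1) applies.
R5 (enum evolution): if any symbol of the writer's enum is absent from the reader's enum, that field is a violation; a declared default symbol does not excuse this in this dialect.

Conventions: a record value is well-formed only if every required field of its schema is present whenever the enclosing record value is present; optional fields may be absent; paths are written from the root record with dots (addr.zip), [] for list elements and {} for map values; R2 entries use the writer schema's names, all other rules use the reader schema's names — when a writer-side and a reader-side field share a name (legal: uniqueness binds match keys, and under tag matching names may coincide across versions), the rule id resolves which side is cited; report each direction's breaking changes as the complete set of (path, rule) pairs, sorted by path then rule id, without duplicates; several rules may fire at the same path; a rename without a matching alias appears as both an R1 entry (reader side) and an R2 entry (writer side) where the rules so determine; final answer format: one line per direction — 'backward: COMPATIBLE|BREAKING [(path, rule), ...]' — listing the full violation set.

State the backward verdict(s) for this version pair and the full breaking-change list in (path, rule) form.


each type pair in Profile: writer, then reader
checking backward for Profile: reader v2 against writer v1:
  Kind -> Kind, writer optional: channel aligns to channel
  Address -> Address, writer required: geo aligns to geo
  float32 -> float32, writer optional: score aligns to score
  string -> string, writer optional: country aligns to city
  float64 -> float64, writer optional: price aligns to price
  int64 -> int64, writer required: geo.zip aligns to geo.zip
  geo.balance has no writer counterpart
  leftover writer field: geo.verified
  breaking: (geo.balance, R1)
  breaking: (geo.verified, R2)
  backward on Profile therefore BREAKING (2)
checking off the Profile differences that do not matter here:
  renamed field city to country in record Profile -> inert for the asked Profile verdict: nothing fires

backward: BREAKING [(geo.balance, R1), (geo.verified, R2)]


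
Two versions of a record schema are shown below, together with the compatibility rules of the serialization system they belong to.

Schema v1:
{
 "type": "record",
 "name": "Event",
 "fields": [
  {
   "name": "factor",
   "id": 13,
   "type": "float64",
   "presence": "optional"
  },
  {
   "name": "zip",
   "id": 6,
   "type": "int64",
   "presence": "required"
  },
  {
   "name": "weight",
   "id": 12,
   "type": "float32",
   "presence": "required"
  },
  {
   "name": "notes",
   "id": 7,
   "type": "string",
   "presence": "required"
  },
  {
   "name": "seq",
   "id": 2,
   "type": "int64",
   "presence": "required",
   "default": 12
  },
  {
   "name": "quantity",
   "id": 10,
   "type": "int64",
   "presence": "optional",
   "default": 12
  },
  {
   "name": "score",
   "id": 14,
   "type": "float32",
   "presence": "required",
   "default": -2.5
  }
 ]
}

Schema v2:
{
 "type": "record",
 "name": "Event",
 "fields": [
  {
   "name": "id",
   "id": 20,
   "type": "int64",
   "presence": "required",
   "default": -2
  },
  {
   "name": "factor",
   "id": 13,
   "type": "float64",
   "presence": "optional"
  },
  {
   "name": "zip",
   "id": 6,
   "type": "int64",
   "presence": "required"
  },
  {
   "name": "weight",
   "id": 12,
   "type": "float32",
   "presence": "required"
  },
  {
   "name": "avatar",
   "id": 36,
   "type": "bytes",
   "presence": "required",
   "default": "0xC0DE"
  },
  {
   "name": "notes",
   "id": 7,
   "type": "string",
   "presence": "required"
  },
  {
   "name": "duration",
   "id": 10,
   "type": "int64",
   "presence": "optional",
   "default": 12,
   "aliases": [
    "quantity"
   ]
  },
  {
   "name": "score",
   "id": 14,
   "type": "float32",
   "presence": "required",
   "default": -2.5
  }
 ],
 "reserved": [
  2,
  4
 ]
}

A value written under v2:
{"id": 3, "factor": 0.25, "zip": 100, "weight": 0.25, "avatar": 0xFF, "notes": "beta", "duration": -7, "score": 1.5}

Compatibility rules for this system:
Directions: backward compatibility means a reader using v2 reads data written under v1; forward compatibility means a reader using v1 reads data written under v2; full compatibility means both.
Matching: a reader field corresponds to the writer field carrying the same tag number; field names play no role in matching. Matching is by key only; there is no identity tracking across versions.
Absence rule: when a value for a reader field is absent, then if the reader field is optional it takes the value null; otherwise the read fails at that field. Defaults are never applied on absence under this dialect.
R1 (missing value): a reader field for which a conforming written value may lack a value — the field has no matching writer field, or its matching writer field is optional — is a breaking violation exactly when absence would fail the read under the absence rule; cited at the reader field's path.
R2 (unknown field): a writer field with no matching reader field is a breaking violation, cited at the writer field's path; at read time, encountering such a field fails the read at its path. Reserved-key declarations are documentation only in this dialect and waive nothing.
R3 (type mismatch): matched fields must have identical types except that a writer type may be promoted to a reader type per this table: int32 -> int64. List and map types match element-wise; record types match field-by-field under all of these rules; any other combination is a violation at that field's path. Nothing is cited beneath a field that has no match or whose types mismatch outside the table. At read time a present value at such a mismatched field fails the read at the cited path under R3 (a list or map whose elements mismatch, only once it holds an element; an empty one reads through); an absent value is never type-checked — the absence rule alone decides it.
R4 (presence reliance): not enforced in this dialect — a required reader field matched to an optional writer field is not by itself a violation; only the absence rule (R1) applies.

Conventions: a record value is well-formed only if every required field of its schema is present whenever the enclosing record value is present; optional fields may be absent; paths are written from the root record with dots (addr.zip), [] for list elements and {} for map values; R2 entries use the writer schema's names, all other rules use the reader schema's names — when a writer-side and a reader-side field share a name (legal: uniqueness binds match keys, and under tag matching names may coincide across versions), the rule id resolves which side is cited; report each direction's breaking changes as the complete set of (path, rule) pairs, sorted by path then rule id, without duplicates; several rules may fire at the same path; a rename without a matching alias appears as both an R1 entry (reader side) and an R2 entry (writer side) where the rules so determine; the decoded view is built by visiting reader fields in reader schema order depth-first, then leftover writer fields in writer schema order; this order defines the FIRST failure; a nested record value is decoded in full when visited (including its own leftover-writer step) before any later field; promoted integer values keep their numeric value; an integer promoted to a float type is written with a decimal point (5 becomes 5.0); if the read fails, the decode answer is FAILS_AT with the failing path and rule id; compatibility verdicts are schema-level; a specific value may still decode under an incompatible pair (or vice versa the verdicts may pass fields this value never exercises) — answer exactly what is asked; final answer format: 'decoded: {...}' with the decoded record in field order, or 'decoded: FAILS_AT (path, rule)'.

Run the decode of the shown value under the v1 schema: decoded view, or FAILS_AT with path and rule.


the writer's type comes first in each Event pair
migrating the Event value to v1:
  factor := 0.25
  zip := 100
  weight := 0.25
  notes := "beta"
  read fails at seq under R1 (no fill)
  => FAILS_AT (seq, R1)
ruling out the remaining Event differences:
  added field id to record Event: required int64, tag 20, default -2 (in v2 it sits immediately before factor) -> affects the rule determinations only; this particular Event value decodes identically
  renamed field quantity to duration in record Event (alias quantity declared on the renamed field) -> no rule fires on it and the decoded Event view is identical with or without it
  added field avatar to record Event: required bytes, tag 36, default 0xC0DE (in v2 it sits immediately before notes) -> affects the rule determinations only; this particular Event value decodes identically

decoded: FAILS_AT (seq, R1)


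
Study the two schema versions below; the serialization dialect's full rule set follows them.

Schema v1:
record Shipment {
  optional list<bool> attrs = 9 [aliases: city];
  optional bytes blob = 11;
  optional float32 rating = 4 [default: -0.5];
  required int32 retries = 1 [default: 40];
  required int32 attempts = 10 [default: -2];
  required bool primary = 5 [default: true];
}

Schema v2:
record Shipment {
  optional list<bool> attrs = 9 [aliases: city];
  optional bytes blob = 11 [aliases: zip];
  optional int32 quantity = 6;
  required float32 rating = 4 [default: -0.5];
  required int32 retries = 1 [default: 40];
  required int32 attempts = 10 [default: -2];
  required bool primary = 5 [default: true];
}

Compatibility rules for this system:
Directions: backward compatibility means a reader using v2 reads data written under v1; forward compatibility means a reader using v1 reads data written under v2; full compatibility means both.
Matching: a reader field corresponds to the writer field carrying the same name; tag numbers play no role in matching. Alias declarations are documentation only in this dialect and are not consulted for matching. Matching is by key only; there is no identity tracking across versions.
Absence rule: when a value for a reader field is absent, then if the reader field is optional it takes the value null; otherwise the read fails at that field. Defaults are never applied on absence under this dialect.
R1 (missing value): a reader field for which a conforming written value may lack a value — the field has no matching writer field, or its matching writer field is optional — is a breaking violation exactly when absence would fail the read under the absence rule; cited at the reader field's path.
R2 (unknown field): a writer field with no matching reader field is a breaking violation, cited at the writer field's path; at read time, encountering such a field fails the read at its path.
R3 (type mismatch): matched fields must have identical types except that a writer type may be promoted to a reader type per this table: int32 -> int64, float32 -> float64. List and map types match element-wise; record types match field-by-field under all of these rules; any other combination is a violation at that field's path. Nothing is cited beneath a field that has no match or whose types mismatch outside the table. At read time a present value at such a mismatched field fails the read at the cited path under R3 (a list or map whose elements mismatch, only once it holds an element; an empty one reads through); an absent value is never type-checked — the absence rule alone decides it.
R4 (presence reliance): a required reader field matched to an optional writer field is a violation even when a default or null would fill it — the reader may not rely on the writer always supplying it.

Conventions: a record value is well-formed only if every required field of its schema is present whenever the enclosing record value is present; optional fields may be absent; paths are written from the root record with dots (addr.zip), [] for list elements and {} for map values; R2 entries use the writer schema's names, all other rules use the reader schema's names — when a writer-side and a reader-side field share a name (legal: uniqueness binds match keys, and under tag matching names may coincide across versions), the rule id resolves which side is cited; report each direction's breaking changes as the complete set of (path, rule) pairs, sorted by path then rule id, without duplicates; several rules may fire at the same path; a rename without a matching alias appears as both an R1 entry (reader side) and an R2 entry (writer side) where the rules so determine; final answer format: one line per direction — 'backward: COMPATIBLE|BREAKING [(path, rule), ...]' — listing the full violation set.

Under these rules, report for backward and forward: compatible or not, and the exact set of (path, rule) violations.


backward: BREAKING [(rating, R1), (rating, R4)]; forward: BREAKING [(quantity, R2)]

in Shipment below, arrows point writer -> reader
backward pass over Shipment, reader schema v2, writer schema v1:
  list<bool> -> list<bool>, writer optional: attrs aligns to attrs
  bytes -> bytes, writer optional: blob aligns to blob
  quantity has no writer counterpart
  float32 -> float32, writer optional: rating aligns to rating
  int32 -> int32, writer required: retries aligns to retries
  int32 -> int32, writer required: attempts aligns to attempts
  bool -> bool, writer required: primary aligns to primary
  violation R1 at rating
  violation R4 at rating
  => 2 violation(s): backward is BREAKING for Shipment
forward pass over Shipment, reader schema v1, writer schema v2:
  list<bool> -> list<bool>, writer optional: attrs aligns to attrs
  bytes -> bytes, writer optional: blob aligns to blob
  float32 -> float32, writer required: rating aligns to rating
  int32 -> int32, writer required: retries aligns to retries
  int32 -> int32, writer required: attempts aligns to attempts
  bool -> bool, writer required: primary aligns to primary
  writer field quantity has no reader counterpart
  violation R2 at quantity
  => 1 violation(s): forward is BREAKING for Shipment


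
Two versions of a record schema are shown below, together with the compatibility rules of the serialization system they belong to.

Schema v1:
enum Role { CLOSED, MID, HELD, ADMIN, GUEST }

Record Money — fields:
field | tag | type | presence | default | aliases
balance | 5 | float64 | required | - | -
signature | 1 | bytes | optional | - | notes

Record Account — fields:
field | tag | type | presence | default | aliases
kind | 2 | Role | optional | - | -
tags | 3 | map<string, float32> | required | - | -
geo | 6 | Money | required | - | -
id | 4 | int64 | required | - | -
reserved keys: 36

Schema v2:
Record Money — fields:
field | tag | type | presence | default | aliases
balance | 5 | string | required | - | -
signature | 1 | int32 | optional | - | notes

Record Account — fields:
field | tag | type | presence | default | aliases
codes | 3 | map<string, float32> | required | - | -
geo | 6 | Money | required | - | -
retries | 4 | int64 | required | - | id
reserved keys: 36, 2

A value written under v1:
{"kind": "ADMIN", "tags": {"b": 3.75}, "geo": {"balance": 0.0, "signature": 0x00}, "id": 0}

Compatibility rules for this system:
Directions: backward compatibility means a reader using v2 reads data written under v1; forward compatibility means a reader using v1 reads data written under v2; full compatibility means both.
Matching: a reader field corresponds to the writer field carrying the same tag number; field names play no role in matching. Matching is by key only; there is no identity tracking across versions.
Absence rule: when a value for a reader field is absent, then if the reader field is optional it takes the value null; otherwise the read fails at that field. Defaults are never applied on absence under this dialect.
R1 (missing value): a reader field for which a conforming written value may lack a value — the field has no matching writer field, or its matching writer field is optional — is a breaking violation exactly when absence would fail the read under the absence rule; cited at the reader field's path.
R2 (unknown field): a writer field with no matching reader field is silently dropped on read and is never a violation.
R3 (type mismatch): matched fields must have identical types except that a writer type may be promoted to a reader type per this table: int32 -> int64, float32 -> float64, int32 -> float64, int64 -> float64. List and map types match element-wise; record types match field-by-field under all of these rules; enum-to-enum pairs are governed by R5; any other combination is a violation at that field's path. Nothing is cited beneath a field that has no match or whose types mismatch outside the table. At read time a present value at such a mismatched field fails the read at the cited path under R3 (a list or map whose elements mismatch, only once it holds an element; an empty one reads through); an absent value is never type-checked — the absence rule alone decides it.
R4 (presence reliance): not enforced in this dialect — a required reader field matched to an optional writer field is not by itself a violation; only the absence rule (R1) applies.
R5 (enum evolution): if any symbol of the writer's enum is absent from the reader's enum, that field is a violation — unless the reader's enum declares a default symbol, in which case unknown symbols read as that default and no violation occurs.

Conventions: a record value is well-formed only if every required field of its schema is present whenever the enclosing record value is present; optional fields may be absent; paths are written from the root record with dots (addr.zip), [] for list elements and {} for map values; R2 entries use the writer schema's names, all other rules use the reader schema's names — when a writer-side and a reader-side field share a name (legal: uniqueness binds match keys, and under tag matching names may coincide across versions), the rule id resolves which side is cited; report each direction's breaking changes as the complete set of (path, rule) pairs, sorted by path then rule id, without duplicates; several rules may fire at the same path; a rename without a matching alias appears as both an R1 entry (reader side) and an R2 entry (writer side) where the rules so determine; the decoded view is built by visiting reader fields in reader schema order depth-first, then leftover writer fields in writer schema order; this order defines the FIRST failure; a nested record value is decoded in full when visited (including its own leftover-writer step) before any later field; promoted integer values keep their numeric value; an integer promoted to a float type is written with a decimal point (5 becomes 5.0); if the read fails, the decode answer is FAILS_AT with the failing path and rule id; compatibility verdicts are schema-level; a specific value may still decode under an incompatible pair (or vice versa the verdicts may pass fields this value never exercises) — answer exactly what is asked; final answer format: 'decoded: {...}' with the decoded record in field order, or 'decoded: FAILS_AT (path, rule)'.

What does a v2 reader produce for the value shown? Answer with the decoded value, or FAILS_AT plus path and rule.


arrows below run writer -> reader for Account
decoding the Account value with the v2 reader:
  codes := {"b": 3.75} (from writer tags)
  read fails at geo.balance under R3
  => FAILS_AT (geo.balance, R3)
the other Account changes do not affect what is asked:
  removed field kind from record Account (its key 2 joins the reserved list) -> inert under this dialect — no rule fires on Account and the result does not move
  renamed field tags to codes in record Account -> inert under this dialect — no rule fires on Account and the result does not move
  renamed field id to retries in record Account (alias id declared on the renamed field) -> inert under this dialect — no rule fires on Account and the result does not move
  field signature in record Money: type bytes changed to int32 -> affects the rule determinations only; this particular Account value decodes identically

decoded: FAILS_AT (geo.balance, R3)


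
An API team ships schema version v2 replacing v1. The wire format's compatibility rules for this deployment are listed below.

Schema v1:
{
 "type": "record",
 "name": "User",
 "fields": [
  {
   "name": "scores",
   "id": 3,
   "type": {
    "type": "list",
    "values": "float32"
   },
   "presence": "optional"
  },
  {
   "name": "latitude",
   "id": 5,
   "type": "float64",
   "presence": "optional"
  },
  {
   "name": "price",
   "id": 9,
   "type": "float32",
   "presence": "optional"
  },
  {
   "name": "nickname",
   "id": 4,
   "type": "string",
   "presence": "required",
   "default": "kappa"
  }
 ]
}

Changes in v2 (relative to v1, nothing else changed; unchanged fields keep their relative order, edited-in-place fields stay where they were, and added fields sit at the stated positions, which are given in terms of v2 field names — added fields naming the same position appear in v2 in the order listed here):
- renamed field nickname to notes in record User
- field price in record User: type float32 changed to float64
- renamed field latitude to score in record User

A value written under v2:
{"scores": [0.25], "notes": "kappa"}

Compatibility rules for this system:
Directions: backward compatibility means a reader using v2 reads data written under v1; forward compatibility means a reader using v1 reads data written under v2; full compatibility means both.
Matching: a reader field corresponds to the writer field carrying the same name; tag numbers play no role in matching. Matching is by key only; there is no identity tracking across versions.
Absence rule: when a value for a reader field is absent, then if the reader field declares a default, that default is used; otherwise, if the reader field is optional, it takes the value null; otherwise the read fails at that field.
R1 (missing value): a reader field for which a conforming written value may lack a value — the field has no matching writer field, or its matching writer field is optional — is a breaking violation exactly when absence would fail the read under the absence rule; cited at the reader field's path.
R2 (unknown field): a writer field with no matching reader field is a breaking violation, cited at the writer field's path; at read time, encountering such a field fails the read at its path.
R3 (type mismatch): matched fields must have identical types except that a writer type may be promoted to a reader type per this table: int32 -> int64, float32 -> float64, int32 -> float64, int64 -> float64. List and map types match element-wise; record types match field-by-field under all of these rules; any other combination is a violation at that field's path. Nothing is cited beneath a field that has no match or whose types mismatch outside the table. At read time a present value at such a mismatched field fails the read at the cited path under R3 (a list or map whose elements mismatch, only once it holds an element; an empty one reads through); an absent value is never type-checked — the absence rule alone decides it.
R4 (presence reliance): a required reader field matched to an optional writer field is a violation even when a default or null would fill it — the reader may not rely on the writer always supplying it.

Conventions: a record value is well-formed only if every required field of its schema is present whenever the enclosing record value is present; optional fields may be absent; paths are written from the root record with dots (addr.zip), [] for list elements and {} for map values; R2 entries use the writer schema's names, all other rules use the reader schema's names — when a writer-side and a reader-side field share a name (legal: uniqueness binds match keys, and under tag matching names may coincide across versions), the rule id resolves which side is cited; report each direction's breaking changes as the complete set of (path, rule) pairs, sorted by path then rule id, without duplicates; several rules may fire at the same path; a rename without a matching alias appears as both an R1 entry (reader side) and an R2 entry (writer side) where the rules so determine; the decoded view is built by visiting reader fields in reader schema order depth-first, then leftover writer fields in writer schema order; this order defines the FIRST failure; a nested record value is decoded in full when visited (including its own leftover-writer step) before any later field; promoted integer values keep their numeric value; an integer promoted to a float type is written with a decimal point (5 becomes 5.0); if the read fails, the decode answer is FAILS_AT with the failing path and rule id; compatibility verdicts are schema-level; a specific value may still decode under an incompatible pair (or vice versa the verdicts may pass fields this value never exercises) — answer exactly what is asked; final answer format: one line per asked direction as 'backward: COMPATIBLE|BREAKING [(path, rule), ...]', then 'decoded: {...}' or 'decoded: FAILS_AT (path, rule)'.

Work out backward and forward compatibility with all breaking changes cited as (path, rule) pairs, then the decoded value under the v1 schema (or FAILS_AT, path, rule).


backward: BREAKING [(latitude, R2), (nickname, R2)]; forward: BREAKING [(notes, R2), (price, R3), (score, R2)]; decoded: FAILS_AT (notes, R2)

in User below, arrows point writer -> reader
backward analysis of User with v2 as reader and v1 as writer:
  scores: list<float32> -> list<float32>, writer optional; from scores
  score: no writer-side match
  price: float32 -> float64, writer optional; from price
  notes: no writer-side match
  latitude (writer side), unknown to reader
  nickname (writer side), unknown to reader
  rule R2 violated at latitude
  rule R2 violated at nickname
  backward on User therefore BREAKING (2)
forward analysis of User with v1 as reader and v2 as writer:
  scores: list<float32> -> list<float32>, writer optional; from scores
  latitude: no writer-side match
  price: float64 -> float32, writer optional; from price
  nickname: no writer-side match
  score (writer side), unknown to reader
  notes (writer side), unknown to reader
  rule R2 violated at notes
  rule R3 violated at price
  rule R2 violated at score
  forward on User therefore BREAKING (3)
decode (reader v1):
  scores := [0.25]
  latitude := null (absent, optional -> null)
  price := null (absent, optional -> null)
  nickname := "kappa" (absent -> default)
  read fails at notes under R2 (unknown field)
  => FAILS_AT (notes, R2)


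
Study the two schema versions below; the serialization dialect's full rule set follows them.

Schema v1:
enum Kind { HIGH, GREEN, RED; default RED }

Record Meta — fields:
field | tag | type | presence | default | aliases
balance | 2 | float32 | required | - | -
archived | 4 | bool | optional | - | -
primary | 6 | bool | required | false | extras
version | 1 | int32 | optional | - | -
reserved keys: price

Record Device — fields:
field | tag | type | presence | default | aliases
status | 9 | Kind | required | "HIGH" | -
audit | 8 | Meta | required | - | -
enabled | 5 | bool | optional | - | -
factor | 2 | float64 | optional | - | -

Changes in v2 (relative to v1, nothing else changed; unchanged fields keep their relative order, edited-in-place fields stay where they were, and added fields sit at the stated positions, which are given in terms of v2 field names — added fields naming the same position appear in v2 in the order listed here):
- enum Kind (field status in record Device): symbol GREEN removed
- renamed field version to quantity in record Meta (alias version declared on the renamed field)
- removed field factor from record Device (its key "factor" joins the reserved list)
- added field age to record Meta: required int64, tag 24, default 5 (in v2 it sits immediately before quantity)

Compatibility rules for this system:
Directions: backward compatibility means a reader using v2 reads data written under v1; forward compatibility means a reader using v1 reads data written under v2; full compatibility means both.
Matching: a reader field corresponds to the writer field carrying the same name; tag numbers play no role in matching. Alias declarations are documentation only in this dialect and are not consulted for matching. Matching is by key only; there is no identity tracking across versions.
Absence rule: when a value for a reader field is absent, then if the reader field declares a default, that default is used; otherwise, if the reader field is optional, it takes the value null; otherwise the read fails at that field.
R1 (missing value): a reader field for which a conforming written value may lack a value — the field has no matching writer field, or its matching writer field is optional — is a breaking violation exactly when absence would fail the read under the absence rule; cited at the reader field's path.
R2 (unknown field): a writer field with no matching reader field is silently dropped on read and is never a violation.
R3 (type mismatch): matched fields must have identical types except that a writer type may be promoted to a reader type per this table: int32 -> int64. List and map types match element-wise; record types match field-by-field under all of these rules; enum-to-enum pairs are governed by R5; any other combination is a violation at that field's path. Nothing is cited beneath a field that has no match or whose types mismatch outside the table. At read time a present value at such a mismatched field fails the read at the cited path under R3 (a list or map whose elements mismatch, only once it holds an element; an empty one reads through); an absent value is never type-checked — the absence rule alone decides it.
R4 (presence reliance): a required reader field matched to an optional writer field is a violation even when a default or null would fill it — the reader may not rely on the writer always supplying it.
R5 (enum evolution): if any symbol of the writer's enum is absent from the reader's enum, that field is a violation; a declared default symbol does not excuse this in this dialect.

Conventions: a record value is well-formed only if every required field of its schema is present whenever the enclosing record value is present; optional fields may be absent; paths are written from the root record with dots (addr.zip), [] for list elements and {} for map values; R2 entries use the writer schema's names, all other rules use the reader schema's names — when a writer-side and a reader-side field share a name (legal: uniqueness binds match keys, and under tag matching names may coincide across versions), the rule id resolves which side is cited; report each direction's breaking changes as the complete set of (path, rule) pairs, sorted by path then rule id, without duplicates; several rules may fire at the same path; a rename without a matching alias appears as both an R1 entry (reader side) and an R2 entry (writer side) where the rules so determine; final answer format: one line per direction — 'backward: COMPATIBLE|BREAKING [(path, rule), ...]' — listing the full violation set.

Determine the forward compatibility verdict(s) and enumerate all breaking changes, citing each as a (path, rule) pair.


forward: COMPATIBLE []

in Device below, arrows point writer -> reader
forward on Device — v1 reading data written by v2:
  writer required, Kind -> Kind: reader status maps from writer status
  writer required, Meta -> Meta: reader audit maps from writer audit
  writer optional, bool -> bool: reader enabled maps from writer enabled
  factor has no writer counterpart
  writer required, float32 -> float32: reader audit.balance maps from writer audit.balance
  writer optional, bool -> bool: reader audit.archived maps from writer audit.archived
  writer required, bool -> bool: reader audit.primary maps from writer audit.primary
  audit.version has no writer counterpart
  writer audit.age: unknown to reader
  writer audit.quantity: unknown to reader
  => forward: COMPATIBLE
ruling out the remaining Device differences:
  enum Kind (field status in record Device): symbol GREEN removed -> matters only for Device's backward compatibility — outside the asked direction
  renamed field version to quantity in record Meta (alias version declared on the renamed field) -> triggers nothing under Device's printed rules — same verdict
  removed field factor from record Device (its key "factor" joins the reserved list) -> triggers nothing under Device's printed rules — same verdict
  added field age to record Meta: required int64, tag 24, default 5 (in v2 it sits immediately before quantity) -> triggers nothing under Device's printed rules — same verdict


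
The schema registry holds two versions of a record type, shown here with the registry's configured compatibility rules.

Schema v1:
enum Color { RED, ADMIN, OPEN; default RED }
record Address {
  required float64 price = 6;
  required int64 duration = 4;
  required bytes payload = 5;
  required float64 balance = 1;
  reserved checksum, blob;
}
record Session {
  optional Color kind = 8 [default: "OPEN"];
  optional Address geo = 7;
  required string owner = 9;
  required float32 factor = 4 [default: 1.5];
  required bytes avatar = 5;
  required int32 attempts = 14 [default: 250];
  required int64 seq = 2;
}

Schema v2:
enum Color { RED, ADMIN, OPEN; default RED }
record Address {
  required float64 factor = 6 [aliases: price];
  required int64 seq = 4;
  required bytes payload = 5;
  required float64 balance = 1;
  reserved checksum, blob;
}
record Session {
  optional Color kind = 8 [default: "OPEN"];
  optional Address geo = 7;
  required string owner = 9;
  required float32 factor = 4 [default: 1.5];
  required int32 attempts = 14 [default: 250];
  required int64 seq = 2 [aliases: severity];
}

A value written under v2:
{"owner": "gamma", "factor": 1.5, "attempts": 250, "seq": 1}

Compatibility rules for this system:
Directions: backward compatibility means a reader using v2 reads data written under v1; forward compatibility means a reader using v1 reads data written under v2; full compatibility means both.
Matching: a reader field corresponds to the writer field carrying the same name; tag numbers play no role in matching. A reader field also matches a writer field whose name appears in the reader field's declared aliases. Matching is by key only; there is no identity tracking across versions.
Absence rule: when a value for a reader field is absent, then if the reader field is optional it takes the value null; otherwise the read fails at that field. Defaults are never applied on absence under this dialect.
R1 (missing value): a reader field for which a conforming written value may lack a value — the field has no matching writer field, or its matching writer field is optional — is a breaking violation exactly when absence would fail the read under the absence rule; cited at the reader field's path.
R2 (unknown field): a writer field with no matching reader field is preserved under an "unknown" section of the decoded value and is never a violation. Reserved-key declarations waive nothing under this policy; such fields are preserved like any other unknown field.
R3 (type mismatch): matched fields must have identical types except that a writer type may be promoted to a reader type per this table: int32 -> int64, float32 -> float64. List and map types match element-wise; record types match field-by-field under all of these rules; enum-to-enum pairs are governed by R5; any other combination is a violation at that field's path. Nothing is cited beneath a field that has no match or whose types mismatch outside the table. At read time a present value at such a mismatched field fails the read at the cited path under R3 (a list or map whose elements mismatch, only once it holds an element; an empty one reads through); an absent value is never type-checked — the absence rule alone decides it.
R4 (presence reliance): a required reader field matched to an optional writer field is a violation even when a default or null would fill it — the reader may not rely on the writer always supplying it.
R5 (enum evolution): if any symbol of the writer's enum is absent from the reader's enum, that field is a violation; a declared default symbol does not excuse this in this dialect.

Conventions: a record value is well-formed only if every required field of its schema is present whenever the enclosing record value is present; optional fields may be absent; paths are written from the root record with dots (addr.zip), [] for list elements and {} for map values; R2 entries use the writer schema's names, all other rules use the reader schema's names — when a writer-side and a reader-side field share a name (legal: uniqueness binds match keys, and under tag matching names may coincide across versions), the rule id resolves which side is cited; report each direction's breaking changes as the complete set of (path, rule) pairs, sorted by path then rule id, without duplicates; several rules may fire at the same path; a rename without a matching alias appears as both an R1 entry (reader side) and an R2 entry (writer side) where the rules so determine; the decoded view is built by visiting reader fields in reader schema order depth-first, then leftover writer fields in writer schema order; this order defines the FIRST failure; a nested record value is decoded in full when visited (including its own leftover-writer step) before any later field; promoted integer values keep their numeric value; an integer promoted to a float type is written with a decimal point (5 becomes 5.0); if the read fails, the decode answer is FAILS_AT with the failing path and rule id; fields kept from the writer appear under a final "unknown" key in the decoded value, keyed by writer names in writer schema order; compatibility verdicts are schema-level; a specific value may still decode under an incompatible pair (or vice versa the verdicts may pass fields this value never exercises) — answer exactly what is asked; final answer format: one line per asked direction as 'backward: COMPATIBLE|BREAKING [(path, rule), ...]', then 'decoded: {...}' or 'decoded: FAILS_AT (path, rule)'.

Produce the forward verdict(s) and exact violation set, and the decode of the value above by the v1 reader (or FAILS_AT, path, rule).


each type pair in Session: writer, then reader
forward on Session — v1 reading data written by v2:
  kind: Color -> Color, writer optional; from kind
  geo: Address -> Address, writer optional; from geo
  owner: string -> string, writer required; from owner
  factor: float32 -> float32, writer required; from factor
  avatar has no writer counterpart
  attempts: int32 -> int32, writer required; from attempts
  seq: int64 -> int64, writer required; from seq
  geo.price has no writer counterpart
  geo.duration has no writer counterpart
  geo.payload: bytes -> bytes, writer required; from geo.payload
  geo.balance: float64 -> float64, writer required; from geo.balance
  writer field geo.factor has no reader counterpart
  writer field geo.seq has no reader counterpart
  R1 fires at avatar
  R1 fires at geo.duration
  R1 fires at geo.price
  => forward verdict for Session: BREAKING, 3 violation(s)
decoding the Session value with the v1 reader:
  kind := null (missing; optional => null)
  geo := null (missing; optional => null)
  owner := "gamma"
  factor := 1.5
  read fails at avatar under R1 (no fill)
  => FAILS_AT (avatar, R1)

forward: BREAKING [(avatar, R1), (geo.duration, R1), (geo.price, R1)]; decoded: FAILS_AT (avatar, R1)
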